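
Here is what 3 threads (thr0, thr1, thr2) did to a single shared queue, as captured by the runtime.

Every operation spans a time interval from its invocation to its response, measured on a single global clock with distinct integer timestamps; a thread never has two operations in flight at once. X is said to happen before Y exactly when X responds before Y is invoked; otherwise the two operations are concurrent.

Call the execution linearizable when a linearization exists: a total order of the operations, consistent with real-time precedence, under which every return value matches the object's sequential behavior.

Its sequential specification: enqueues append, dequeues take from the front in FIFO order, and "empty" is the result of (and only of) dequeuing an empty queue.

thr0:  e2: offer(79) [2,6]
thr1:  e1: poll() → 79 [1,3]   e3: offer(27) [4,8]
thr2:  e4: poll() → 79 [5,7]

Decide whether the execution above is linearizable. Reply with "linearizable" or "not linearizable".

cut after 6 events: linearizable; cut after 7 events (e4 responds, time 7): not linearizable
3 completed operations, 3 real-time-consistent orders — every queue replay fails
no completion choice of the 1 pending operation (e3) rescues it — every subset was tried
for example e1, e2, e4 (pending dropped) fails at step 1: e1 poll() → 79 is not legal there
for example e1, e4, e2 (pending dropped) fails at step 1: e1 poll() → 79 is not legal there

not linearizable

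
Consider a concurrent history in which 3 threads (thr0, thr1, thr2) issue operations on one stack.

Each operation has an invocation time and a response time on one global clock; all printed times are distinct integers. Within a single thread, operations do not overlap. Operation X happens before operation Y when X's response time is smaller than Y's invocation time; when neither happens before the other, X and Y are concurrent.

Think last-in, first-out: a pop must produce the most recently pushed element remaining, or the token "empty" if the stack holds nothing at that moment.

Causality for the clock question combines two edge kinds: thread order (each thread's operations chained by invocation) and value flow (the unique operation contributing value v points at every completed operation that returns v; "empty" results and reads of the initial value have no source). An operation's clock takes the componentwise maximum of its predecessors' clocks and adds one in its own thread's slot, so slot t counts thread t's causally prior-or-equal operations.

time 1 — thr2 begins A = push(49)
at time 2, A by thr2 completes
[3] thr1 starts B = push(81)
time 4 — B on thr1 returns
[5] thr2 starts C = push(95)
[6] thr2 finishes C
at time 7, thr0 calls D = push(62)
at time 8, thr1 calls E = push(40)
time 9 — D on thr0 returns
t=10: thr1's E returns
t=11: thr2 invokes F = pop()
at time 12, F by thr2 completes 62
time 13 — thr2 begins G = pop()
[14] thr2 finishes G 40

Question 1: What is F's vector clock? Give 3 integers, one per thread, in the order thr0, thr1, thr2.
(1, 0, 3)

invoked at 1, A has no predecessors; its own thr2 bump gives (0, 0, 1)
invoked at 3, B has no predecessors; its own thr1 bump gives (0, 1, 0)
invoked at 7, D has no predecessors; its own thr0 bump gives (1, 0, 0)
from VC(A)=(0, 0, 1), C (invoked 5) maxes components and bumps thr2 → (0, 0, 2)
from VC(B)=(0, 1, 0), E (invoked 8) maxes components and bumps thr1 → (0, 2, 0)
from VC(C)=(0, 0, 2), VC(D)=(1, 0, 0), F (invoked 11) maxes components and bumps thr2 → (1, 0, 3)
from VC(E)=(0, 2, 0), VC(F)=(1, 0, 3), G (invoked 13) maxes components and bumps thr2 → (1, 2, 4)
target: VC(F) = (1, 0, 3)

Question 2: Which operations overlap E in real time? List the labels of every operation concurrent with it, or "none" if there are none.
D

E runs from 8 to 10; window-overlapping ops are concurrent
A [1,2]: before
B [3,4]: before
C [5,6]: before
D [7,9]: concurrent
F [11,12]: after
G [13,14]: after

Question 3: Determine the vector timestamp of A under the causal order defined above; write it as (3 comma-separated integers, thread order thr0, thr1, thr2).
(0, 0, 1)

VC(A, invoked at 1): no causal predecessors; +1 on thr2 → (0, 0, 1)
VC(B, invoked at 3): no causal predecessors; +1 on thr1 → (0, 1, 0)
VC(D, invoked at 7): no causal predecessors; +1 on thr0 → (1, 0, 0)
invoked at 5, C merges VC(A)=(0, 0, 1) and bumps thr2's slot → (0, 0, 2)
invoked at 8, E merges VC(B)=(0, 1, 0) and bumps thr1's slot → (0, 2, 0)
invoked at 11, F merges VC(C)=(0, 0, 2), VC(D)=(1, 0, 0) and bumps thr2's slot → (1, 0, 3)
invoked at 13, G merges VC(E)=(0, 2, 0), VC(F)=(1, 0, 3) and bumps thr2's slot → (1, 2, 4)
target: VC(A) = (0, 0, 1)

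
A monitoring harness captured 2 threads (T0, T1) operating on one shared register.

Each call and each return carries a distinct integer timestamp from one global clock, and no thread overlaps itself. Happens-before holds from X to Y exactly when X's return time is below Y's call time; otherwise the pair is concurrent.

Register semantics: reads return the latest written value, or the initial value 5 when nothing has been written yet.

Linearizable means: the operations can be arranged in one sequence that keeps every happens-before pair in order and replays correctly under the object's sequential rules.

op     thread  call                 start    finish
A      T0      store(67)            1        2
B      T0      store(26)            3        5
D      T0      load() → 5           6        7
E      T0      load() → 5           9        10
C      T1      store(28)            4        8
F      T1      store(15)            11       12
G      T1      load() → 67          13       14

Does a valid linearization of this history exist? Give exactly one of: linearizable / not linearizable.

events 1..6 are fine; event 7 — the response of D at time 7 — makes the prefix non-linearizable
exhaustive check: the 3 completed register ops admit one real-time order; illegal
completion choices over the 1 pending operation (C) were checked; none helps
sample order A, B, D (pending dropped) stalls at step 3 — D load() → 5 has no legal effect

not linearizable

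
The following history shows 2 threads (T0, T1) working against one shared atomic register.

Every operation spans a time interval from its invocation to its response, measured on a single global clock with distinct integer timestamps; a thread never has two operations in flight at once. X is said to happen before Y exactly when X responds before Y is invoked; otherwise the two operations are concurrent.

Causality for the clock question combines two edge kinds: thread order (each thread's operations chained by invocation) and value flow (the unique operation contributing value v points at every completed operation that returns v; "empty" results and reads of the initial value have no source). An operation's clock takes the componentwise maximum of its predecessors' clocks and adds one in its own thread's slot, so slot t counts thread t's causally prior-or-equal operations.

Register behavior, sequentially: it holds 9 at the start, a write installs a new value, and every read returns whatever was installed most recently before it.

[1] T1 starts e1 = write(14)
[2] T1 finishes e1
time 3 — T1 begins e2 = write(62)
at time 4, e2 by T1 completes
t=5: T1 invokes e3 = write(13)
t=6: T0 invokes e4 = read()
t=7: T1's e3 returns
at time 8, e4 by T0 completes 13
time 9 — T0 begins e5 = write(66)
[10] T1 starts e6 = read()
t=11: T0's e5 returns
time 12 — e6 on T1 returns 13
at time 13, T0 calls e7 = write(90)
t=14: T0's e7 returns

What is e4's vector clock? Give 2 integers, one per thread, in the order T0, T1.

(1, 3)

root op e1, invoked 1: fresh clock plus T1's own tick → (0, 1)
e2, invoked 3, takes VC(e1)=(0, 1) under max, adds 1 for T1 → (0, 2)
e3, invoked 5, takes VC(e2)=(0, 2) under max, adds 1 for T1 → (0, 3)
e6, invoked 10, takes VC(e3)=(0, 3) under max, adds 1 for T1 → (0, 4)
e4, invoked 6, takes VC(e3)=(0, 3) under max, adds 1 for T0 → (1, 3)
e5, invoked 9, takes VC(e4)=(1, 3) under max, adds 1 for T0 → (2, 3)
e7, invoked 13, takes VC(e5)=(2, 3) under max, adds 1 for T0 → (3, 3)
target: VC(e4) = (1, 3)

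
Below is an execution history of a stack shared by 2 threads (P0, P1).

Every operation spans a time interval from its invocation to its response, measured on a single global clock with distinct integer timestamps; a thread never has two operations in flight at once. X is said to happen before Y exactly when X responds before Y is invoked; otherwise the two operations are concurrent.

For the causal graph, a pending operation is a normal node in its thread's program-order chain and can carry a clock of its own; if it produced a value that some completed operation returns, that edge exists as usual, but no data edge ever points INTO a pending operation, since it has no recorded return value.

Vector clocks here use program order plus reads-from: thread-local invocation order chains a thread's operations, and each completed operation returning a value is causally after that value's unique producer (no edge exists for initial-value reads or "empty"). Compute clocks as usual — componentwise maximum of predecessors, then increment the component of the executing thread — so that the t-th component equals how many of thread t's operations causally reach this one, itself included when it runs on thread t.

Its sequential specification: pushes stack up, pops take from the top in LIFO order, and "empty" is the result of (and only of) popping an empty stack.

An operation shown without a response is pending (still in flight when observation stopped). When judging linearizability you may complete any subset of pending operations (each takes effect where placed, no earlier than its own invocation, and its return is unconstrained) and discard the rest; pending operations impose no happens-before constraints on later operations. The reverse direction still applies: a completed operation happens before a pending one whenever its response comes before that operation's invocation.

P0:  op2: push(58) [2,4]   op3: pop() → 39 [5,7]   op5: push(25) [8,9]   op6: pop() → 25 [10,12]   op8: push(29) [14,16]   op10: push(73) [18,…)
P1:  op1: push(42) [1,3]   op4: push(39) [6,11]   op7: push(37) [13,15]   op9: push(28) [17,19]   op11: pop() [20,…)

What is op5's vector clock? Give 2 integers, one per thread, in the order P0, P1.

VC(op1, invoked at 1): no causal predecessors; +1 on P1 → (0, 1)
VC(op2, invoked at 2): no causal predecessors; +1 on P0 → (1, 0)
VC(op4, invoked at 6): max of VC(op1)=(0, 1), then +1 on thread P1 → (0, 2)
VC(op7, invoked at 13): max of VC(op4)=(0, 2), then +1 on thread P1 → (0, 3)
VC(op9, invoked at 17): max of VC(op7)=(0, 3), then +1 on thread P1 → (0, 4)
VC(op3, invoked at 5): max of VC(op2)=(1, 0), VC(op4)=(0, 2), then +1 on thread P0 → (2, 2)
VC(op11, invoked at 20): max of VC(op9)=(0, 4), then +1 on thread P1 → (0, 5)
VC(op5, invoked at 8): max of VC(op3)=(2, 2), then +1 on thread P0 → (3, 2)
VC(op6, invoked at 10): max of VC(op5)=(3, 2), then +1 on thread P0 → (4, 2)
VC(op8, invoked at 14): max of VC(op6)=(4, 2), then +1 on thread P0 → (5, 2)
VC(op10, invoked at 18): max of VC(op8)=(5, 2), then +1 on thread P0 → (6, 2)
target: VC(op5) = (3, 2)

(3, 2)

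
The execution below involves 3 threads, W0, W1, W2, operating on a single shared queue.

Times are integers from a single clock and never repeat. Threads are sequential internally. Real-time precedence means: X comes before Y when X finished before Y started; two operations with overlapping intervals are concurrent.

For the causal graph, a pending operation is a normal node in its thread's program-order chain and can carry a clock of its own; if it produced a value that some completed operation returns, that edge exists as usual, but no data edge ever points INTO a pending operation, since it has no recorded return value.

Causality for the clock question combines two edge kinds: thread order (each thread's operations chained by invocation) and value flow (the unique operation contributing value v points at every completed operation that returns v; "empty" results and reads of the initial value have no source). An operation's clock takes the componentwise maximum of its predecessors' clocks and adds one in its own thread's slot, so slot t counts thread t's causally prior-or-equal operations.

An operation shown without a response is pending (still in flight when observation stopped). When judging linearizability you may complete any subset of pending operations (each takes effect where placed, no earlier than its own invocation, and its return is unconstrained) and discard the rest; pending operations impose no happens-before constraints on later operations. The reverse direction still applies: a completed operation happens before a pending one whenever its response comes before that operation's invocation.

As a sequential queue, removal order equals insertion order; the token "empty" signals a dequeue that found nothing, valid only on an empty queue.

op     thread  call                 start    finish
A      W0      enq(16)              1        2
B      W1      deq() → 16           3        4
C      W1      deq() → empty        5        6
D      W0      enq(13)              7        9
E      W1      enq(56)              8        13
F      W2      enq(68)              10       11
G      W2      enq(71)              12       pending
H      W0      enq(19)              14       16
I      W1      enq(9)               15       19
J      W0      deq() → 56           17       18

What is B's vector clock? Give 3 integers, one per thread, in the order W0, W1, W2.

(1, 1, 0)

invoked at 10, F has no predecessors; its own W2 bump gives (0, 0, 1)
invoked at 1, A has no predecessors; its own W0 bump gives (1, 0, 0)
G, invoked 12, takes VC(F)=(0, 0, 1) under max, adds 1 for W2 → (0, 0, 2)
B, invoked 3, takes VC(A)=(1, 0, 0) under max, adds 1 for W1 → (1, 1, 0)
D, invoked 7, takes VC(A)=(1, 0, 0) under max, adds 1 for W0 → (2, 0, 0)
C, invoked 5, takes VC(B)=(1, 1, 0) under max, adds 1 for W1 → (1, 2, 0)
H, invoked 14, takes VC(D)=(2, 0, 0) under max, adds 1 for W0 → (3, 0, 0)
E, invoked 8, takes VC(C)=(1, 2, 0) under max, adds 1 for W1 → (1, 3, 0)
I, invoked 15, takes VC(E)=(1, 3, 0) under max, adds 1 for W1 → (1, 4, 0)
J, invoked 17, takes VC(E)=(1, 3, 0), VC(H)=(3, 0, 0) under max, adds 1 for W0 → (4, 3, 0)
target: VC(B) = (1, 1, 0)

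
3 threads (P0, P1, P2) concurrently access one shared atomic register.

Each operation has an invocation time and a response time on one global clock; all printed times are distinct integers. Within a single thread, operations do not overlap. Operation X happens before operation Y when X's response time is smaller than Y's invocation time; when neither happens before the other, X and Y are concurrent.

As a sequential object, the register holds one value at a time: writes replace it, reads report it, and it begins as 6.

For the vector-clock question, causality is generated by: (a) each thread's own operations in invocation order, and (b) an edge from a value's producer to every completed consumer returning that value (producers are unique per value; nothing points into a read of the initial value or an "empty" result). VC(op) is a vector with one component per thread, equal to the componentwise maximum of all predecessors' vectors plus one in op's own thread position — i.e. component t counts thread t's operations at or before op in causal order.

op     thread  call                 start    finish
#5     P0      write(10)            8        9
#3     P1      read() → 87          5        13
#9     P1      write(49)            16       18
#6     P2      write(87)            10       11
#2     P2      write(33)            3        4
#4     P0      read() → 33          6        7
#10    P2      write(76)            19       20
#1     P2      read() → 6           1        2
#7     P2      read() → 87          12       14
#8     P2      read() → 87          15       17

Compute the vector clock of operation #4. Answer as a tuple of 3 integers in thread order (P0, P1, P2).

(1, 0, 2)

VC(#1, invoked at 1): no causal predecessors; +1 on P2 → (0, 0, 1)
#2, invoked 3, takes VC(#1)=(0, 0, 1) under max, adds 1 for P2 → (0, 0, 2)
#6, invoked 10, takes VC(#2)=(0, 0, 2) under max, adds 1 for P2 → (0, 0, 3)
#4, invoked 6, takes VC(#2)=(0, 0, 2) under max, adds 1 for P0 → (1, 0, 2)
#7, invoked 12, takes VC(#6)=(0, 0, 3) under max, adds 1 for P2 → (0, 0, 4)
#3, invoked 5, takes VC(#6)=(0, 0, 3) under max, adds 1 for P1 → (0, 1, 3)
#5, invoked 8, takes VC(#4)=(1, 0, 2) under max, adds 1 for P0 → (2, 0, 2)
#8, invoked 15, takes VC(#6)=(0, 0, 3), VC(#7)=(0, 0, 4) under max, adds 1 for P2 → (0, 0, 5)
#9, invoked 16, takes VC(#3)=(0, 1, 3) under max, adds 1 for P1 → (0, 2, 3)
#10, invoked 19, takes VC(#8)=(0, 0, 5) under max, adds 1 for P2 → (0, 0, 6)
target: VC(#4) = (1, 0, 2)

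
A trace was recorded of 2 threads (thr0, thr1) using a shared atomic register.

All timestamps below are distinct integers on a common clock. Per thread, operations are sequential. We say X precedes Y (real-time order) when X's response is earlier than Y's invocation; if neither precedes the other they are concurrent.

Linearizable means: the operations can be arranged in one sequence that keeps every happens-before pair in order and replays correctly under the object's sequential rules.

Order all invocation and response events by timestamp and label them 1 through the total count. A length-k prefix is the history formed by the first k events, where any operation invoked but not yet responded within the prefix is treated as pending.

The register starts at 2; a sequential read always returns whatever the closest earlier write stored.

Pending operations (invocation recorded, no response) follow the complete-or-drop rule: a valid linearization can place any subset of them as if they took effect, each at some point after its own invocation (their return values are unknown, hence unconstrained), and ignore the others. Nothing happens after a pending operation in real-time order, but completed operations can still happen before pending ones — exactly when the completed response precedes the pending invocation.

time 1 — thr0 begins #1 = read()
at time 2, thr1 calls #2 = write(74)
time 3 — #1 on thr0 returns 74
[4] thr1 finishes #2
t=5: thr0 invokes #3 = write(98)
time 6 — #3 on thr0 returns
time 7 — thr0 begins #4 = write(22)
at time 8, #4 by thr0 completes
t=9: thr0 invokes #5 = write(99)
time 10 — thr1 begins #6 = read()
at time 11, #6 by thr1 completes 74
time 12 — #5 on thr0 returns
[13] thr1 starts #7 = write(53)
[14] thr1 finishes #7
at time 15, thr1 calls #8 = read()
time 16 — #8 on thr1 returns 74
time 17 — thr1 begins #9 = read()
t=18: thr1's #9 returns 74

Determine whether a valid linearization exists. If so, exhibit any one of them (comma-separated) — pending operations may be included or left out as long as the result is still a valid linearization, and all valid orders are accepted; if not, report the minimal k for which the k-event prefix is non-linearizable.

through event 10 a valid linearization exists; event 11 (#6 responding at time 11) ends that
5 completed operations, 2 real-time-consistent orders — every atomic register replay fails
including or dropping the 1 pending operation (#5) in any combination fails
one such order, #1, #2, #3, #4, #6 (pending dropped), breaks at step 1 where #1 read() → 74 is illegal
one such order, #2, #1, #3, #4, #6 (pending dropped), breaks at step 5 where #6 read() → 74 is illegal

not linearizable — minimal violating prefix: 11 events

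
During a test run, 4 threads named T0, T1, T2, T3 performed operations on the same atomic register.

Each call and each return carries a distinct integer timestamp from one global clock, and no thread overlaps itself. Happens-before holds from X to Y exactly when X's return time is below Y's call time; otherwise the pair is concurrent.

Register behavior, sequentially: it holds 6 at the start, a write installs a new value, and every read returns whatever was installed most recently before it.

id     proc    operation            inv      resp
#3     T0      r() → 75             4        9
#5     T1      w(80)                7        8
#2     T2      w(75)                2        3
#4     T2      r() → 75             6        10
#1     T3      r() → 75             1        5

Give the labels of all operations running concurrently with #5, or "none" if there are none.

concurrent with #5 ([7,8]): every op whose interval crosses 7..8
#1 [1,5]: before
#2 [2,3]: before
#3 [4,9]: concurrent
#4 [6,10]: concurrent

#3, #4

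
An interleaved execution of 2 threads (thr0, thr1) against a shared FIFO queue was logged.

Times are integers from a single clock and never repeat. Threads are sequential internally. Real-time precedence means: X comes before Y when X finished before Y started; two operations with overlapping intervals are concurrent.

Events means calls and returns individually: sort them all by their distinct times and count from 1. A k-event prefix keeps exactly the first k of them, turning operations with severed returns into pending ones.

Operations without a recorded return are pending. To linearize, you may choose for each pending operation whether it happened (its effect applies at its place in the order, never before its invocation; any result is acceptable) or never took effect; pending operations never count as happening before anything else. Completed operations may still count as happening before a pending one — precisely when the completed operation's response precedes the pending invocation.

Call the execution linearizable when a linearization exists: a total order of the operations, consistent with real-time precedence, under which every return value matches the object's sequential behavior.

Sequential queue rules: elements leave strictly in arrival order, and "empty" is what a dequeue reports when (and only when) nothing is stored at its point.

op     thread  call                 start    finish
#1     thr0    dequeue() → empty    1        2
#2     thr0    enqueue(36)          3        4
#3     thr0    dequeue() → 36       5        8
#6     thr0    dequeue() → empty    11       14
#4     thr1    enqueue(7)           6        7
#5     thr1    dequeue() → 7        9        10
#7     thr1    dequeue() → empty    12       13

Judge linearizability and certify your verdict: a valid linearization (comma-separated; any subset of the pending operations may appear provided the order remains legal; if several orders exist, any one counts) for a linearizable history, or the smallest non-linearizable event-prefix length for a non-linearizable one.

step 1: #1 dequeue() → empty — queue <>
step 2: #2 enqueue(36) — queue <36>
step 3: #3 dequeue() → 36 — queue <>
step 4: #4 enqueue(7) — queue <7>
step 5: #5 dequeue() → 7 — queue <>
step 6: #6 dequeue() → empty — queue <>
step 7: #7 dequeue() → empty — queue <>

linearizable — witness: #1, #2, #3, #4, #5, #6, #7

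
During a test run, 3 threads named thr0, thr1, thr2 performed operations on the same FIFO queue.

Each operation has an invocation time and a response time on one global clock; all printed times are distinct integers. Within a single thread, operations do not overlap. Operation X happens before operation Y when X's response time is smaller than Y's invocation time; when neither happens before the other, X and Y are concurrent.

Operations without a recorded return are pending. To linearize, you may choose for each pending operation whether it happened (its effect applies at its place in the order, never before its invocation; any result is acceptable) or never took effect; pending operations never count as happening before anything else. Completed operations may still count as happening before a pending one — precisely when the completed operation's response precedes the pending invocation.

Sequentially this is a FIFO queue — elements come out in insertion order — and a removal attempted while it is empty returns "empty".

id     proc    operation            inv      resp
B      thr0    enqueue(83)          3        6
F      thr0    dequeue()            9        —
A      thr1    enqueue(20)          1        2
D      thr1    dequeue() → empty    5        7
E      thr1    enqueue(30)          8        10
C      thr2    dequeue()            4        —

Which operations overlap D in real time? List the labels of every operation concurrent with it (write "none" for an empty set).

B, C

overlap test against D [5,7]: concurrent iff the interval meets 5..7
A [1,2]: before
B [3,6]: concurrent
C [4,…): concurrent
E [8,10]: after
F [9,…): after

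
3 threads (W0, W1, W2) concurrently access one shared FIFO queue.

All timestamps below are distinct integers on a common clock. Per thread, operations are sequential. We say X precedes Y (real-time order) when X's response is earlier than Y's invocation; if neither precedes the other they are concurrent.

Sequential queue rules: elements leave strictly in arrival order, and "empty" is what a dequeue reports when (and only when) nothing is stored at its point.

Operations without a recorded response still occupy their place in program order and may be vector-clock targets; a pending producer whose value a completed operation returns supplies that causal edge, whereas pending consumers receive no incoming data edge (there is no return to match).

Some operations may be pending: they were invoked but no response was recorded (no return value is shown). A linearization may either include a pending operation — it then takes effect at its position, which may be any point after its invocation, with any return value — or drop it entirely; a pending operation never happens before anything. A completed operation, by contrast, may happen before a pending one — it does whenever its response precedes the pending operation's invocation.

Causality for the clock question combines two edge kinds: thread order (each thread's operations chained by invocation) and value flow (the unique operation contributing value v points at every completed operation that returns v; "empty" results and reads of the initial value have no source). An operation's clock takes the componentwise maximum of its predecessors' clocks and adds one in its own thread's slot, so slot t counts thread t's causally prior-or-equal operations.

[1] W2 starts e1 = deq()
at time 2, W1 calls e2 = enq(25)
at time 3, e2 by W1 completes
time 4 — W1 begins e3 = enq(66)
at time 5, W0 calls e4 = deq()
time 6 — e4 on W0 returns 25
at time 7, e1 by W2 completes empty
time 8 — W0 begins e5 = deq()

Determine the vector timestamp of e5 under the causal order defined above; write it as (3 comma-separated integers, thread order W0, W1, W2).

(2, 1, 0)

VC(e1, invoked at 1): no causal predecessors; +1 on W2 → (0, 0, 1)
VC(e2, invoked at 2): no causal predecessors; +1 on W1 → (0, 1, 0)
VC(e3, invoked at 4): max of VC(e2)=(0, 1, 0), then +1 on thread W1 → (0, 2, 0)
VC(e4, invoked at 5): max of VC(e2)=(0, 1, 0), then +1 on thread W0 → (1, 1, 0)
VC(e5, invoked at 8): max of VC(e4)=(1, 1, 0), then +1 on thread W0 → (2, 1, 0)
target: VC(e5) = (2, 1, 0)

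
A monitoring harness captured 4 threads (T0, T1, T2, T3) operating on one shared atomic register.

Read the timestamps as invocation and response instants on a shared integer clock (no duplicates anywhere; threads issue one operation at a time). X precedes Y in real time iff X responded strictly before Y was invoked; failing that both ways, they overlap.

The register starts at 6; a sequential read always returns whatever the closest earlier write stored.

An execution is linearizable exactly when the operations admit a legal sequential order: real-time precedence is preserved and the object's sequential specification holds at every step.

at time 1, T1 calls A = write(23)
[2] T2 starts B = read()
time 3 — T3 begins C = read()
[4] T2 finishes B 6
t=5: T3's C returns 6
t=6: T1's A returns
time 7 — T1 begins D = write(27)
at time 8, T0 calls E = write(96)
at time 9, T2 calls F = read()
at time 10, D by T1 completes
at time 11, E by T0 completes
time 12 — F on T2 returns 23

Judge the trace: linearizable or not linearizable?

linearizable

witness order: B, C, A, F, D, E
step 1: B read() → 6 — value 6
step 2: C read() → 6 — value 6
step 3: A write(23) — value 23
step 4: F read() → 23 — value 23
step 5: D write(27) — value 27
step 6: E write(96) — value 96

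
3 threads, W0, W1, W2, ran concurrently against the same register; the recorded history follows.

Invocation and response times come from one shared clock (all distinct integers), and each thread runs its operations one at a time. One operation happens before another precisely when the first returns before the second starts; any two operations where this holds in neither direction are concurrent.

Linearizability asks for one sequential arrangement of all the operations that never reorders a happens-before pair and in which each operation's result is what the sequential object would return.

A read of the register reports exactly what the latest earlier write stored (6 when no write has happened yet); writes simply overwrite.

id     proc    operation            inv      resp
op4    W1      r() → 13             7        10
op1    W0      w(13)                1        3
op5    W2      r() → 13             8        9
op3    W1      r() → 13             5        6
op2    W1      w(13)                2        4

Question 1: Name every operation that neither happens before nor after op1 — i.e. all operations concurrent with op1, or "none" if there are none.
op2

overlap test against op1 [1,3]: concurrent iff the interval meets 1..3
op2 [2,4]: concurrent
op3 [5,6]: after
op4 [7,10]: after
op5 [8,9]: after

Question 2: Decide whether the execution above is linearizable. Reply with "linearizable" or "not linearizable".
linearizable

one valid linearization: op1, op2, op3, op4, op5
step 1: op1 w(13) — value 13
step 2: op2 w(13) — value 13
step 3: op3 r() → 13 — value 13
step 4: op4 r() → 13 — value 13
step 5: op5 r() → 13 — value 13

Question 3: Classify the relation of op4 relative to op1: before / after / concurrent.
after

op4 spans [7,10], op1 spans [1,3]
resp(op1)=3 < inv(op4)=7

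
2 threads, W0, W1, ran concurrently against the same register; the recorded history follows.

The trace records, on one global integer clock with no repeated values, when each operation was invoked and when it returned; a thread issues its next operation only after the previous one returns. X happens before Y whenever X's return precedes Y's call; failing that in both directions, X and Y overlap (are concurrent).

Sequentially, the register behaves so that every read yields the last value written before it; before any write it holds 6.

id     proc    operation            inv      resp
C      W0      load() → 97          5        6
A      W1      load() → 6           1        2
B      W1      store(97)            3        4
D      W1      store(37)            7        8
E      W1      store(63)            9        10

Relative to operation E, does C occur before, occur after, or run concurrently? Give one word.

C spans [5,6], E spans [9,10]
resp(C)=6 < inv(E)=9

before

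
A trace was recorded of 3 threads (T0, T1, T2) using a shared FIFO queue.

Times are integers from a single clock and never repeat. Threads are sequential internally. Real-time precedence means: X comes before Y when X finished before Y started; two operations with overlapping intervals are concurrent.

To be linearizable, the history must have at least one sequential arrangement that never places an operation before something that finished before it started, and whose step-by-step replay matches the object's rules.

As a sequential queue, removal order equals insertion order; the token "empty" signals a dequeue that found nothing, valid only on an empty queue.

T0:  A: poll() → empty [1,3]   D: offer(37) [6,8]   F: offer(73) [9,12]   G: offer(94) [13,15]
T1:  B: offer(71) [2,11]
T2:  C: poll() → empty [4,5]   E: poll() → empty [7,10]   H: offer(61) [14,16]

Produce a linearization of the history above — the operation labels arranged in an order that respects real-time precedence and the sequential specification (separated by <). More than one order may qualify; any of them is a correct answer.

A < C < E < B < D < F < G < H

1. A poll() → empty, leaving queue <>
2. C poll() → empty, leaving queue <>
3. E poll() → empty, leaving queue <>
4. B offer(71), leaving queue <71>
5. D offer(37), leaving queue <71,37>
6. F offer(73), leaving queue <71,37,73>
7. G offer(94), leaving queue <71,37,73,94>
8. H offer(61), leaving queue <71,37,73,94,61>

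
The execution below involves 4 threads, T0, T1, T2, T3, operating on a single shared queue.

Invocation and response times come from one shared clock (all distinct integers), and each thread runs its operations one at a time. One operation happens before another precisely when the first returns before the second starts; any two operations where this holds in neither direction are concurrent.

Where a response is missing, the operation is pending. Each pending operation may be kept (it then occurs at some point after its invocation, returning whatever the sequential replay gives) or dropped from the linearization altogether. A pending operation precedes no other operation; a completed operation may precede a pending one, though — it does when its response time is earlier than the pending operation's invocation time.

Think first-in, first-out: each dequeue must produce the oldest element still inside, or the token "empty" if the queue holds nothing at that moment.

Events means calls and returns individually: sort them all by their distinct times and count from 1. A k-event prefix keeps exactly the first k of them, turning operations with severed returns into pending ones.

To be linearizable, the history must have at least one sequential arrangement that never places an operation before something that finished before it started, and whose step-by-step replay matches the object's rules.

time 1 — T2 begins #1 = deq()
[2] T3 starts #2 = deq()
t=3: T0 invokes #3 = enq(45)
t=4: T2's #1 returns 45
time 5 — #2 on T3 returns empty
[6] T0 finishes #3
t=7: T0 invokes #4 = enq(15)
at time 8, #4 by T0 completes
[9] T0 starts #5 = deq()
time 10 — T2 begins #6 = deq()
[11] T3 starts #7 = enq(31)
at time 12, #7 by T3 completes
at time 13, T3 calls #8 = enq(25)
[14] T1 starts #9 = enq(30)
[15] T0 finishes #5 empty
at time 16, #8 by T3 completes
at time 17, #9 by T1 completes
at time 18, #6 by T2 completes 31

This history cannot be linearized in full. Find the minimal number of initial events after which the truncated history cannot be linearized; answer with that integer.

18

a valid linearization of events 1..17 exists, for instance #2, #3, #1, #4, #6, #5, #7, #8, #9:
step 1: #2 deq() → empty — queue <>
step 2: #3 enq(45) — queue <45>
step 3: #1 deq() → 45 — queue <>
step 4: #4 enq(15) — queue <15>
step 5: #6 deq() (pending, included) — queue <>
step 6: #5 deq() → empty — queue <>
step 7: #7 enq(31) — queue <31>
step 8: #8 enq(25) — queue <31,25>
step 9: #9 enq(30) — queue <31,25,30>
with event 18 included (#6 responding at time 18), all real-time-consistent orders fail
e.g. #1, #2, #3, #4, #5, #6, #7, #8, #9: illegal at step 1, since #1 deq() → 45 cannot apply there
e.g. #1, #2, #3, #4, #5, #6, #7, #9, #8: illegal at step 1, since #1 deq() → 45 cannot apply there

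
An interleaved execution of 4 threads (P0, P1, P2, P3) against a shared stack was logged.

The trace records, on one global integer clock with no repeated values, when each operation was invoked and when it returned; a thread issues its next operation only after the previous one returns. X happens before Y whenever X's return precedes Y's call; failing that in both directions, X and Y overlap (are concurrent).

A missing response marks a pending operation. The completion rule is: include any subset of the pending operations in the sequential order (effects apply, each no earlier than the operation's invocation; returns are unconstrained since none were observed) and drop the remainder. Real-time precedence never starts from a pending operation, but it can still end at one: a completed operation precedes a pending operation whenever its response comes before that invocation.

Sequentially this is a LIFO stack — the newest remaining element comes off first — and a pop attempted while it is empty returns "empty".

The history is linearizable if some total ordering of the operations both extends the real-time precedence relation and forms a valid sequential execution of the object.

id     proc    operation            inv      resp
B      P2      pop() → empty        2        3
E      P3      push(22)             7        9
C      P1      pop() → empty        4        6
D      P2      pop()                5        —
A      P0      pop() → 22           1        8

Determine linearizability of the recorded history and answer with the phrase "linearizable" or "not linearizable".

linearizable

a witness: B, C, D, E, A
step 1: B pop() → empty — stack <>
step 2: C pop() → empty — stack <>
step 3: D pop() (pending, included) — stack <>
step 4: E push(22) — stack <22>
step 5: A pop() → 22 — stack <>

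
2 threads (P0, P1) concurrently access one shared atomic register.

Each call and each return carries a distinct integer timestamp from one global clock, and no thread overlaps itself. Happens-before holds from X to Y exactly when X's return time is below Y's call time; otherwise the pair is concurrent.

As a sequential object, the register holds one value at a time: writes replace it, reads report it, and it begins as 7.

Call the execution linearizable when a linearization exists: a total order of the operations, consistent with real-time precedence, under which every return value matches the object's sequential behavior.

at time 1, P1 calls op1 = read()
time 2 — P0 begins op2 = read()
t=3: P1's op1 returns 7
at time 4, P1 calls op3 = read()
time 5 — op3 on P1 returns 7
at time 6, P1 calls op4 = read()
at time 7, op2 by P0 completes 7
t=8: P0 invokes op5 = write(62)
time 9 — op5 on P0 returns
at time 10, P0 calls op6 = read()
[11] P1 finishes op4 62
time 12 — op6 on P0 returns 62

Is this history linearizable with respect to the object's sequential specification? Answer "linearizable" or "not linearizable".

a witness: op1, op2, op3, op5, op4, op6
after step 1 (op1 read() → 7): value 7
after step 2 (op2 read() → 7): value 7
after step 3 (op3 read() → 7): value 7
after step 4 (op5 write(62)): value 62
after step 5 (op4 read() → 62): value 62
after step 6 (op6 read() → 62): value 62

linearizable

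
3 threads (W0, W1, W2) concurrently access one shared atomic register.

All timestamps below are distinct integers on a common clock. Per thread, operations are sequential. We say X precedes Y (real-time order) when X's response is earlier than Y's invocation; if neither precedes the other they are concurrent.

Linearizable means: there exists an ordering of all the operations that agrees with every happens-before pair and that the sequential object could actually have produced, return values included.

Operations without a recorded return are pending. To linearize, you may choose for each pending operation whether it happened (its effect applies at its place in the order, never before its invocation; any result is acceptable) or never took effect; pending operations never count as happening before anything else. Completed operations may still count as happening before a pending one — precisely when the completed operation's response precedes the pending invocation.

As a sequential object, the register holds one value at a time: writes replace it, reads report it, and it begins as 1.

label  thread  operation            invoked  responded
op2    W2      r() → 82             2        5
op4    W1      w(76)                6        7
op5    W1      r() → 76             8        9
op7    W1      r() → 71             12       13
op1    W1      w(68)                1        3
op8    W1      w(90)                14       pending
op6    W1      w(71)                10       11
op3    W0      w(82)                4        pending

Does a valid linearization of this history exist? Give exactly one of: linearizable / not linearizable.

linearizable

witness order: op1, op3, op2, op4, op5, op6, op7
step 1: op1 w(68) — value 68
step 2: op3 w(82) (pending, included) — value 82
step 3: op2 r() → 82 — value 82
step 4: op4 w(76) — value 76
step 5: op5 r() → 76 — value 76
step 6: op6 w(71) — value 71
step 7: op7 r() → 71 — value 71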